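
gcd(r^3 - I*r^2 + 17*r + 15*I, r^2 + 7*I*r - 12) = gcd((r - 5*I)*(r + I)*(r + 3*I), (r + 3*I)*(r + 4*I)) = r + 3*I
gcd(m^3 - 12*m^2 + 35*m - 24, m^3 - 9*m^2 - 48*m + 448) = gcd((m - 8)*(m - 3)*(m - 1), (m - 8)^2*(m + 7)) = m - 8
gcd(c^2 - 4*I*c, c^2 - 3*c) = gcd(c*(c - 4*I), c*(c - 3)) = c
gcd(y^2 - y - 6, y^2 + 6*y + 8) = y + 2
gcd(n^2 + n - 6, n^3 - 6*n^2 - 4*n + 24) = n - 2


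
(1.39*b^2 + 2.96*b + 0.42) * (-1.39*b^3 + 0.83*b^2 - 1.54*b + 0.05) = -1.9321*b^5 - 2.9607*b^4 - 0.2676*b^3 - 4.1403*b^2 - 0.4988*b + 0.021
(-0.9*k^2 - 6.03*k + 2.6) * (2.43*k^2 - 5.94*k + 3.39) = -2.187*k^4 - 9.3069*k^3 + 39.0852*k^2 - 35.8857*k + 8.814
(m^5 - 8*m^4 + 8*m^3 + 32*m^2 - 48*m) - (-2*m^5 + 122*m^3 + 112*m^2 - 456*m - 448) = 3*m^5 - 8*m^4 - 114*m^3 - 80*m^2 + 408*m + 448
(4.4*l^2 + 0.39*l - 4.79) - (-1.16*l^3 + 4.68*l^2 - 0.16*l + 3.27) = 1.16*l^3 - 0.279999999999999*l^2 + 0.55*l - 8.06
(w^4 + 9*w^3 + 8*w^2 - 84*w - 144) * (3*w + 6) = 3*w^5 + 33*w^4 + 78*w^3 - 204*w^2 - 936*w - 864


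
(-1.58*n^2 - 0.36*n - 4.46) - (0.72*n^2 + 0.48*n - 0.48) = -2.3*n^2 - 0.84*n - 3.98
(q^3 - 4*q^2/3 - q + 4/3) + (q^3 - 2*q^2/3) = 2*q^3 - 2*q^2 - q + 4/3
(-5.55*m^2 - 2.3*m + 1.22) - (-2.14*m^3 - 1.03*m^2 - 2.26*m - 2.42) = 2.14*m^3 - 4.52*m^2 - 0.04*m + 3.64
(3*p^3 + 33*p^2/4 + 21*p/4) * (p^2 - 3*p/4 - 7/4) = 3*p^5 + 6*p^4 - 99*p^3/16 - 147*p^2/8 - 147*p/16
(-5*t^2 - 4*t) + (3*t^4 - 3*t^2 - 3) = 3*t^4 - 8*t^2 - 4*t - 3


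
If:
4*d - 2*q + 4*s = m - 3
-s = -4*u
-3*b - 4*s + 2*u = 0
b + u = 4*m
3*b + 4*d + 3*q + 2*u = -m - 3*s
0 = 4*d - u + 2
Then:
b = -56/647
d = -641/1294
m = -11/647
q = 431/647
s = 48/647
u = 12/647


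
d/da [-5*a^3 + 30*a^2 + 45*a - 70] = -15*a^2 + 60*a + 45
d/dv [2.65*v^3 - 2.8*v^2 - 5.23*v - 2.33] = 7.95*v^2 - 5.6*v - 5.23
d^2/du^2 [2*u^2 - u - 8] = 4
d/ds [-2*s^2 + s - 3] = 1 - 4*s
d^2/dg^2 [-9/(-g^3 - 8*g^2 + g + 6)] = 18*(-(3*g + 8)*(g^3 + 8*g^2 - g - 6) + (3*g^2 + 16*g - 1)^2)/(g^3 + 8*g^2 - g - 6)^3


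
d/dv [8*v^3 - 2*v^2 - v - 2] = 24*v^2 - 4*v - 1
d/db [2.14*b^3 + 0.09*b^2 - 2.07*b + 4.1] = 6.42*b^2 + 0.18*b - 2.07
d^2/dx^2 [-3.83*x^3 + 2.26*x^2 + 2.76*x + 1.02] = 4.52 - 22.98*x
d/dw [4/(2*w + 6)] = -2/(w + 3)^2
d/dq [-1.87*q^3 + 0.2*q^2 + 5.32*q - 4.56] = -5.61*q^2 + 0.4*q + 5.32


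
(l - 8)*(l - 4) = l^2 - 12*l + 32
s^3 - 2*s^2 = s^2*(s - 2)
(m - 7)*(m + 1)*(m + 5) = m^3 - m^2 - 37*m - 35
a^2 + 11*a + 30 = (a + 5)*(a + 6)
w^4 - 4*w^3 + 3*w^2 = w^2*(w - 3)*(w - 1)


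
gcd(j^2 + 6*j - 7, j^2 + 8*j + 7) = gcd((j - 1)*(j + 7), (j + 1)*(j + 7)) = j + 7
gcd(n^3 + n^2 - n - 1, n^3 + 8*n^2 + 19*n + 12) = n + 1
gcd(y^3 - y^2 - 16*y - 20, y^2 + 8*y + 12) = y + 2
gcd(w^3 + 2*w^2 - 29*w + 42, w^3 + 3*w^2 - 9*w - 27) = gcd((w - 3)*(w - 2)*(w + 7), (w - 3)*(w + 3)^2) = w - 3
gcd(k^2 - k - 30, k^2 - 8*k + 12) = k - 6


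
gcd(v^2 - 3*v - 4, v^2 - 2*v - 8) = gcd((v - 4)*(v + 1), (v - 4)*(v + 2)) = v - 4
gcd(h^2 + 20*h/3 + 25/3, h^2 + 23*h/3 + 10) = h + 5/3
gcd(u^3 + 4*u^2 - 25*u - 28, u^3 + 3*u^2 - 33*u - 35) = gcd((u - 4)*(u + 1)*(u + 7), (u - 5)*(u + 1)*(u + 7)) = u^2 + 8*u + 7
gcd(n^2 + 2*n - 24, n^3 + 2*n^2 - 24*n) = n^2 + 2*n - 24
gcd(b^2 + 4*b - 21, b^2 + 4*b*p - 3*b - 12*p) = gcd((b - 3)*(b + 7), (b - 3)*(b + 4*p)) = b - 3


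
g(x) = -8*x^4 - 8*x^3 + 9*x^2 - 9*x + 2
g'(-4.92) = 3132.54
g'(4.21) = -2746.39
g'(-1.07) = -16.54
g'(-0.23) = -14.02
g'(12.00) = -58545.00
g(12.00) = -178522.00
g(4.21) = -2986.47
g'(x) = -32*x^3 - 24*x^2 + 18*x - 9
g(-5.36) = -5062.39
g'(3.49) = -1598.78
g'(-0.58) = -21.27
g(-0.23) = 4.62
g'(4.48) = -3287.34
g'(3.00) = -1035.00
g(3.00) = -808.00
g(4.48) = -3799.58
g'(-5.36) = 4132.71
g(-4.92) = -3470.70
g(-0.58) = 10.90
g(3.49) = -1446.70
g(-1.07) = 21.25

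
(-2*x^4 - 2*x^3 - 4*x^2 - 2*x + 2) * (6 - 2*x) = 4*x^5 - 8*x^4 - 4*x^3 - 20*x^2 - 16*x + 12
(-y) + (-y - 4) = -2*y - 4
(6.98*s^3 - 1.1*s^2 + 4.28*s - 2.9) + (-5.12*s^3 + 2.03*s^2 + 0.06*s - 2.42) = 1.86*s^3 + 0.93*s^2 + 4.34*s - 5.32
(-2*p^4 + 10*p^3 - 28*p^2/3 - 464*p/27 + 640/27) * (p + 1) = -2*p^5 + 8*p^4 + 2*p^3/3 - 716*p^2/27 + 176*p/27 + 640/27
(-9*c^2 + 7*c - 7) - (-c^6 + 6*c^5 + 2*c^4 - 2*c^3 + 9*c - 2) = c^6 - 6*c^5 - 2*c^4 + 2*c^3 - 9*c^2 - 2*c - 5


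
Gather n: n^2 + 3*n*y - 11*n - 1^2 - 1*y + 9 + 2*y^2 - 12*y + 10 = n^2 + n*(3*y - 11) + 2*y^2 - 13*y + 18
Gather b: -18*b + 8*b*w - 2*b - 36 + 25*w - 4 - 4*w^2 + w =b*(8*w - 20) - 4*w^2 + 26*w - 40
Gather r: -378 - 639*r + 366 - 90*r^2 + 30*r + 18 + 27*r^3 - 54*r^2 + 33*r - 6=27*r^3 - 144*r^2 - 576*r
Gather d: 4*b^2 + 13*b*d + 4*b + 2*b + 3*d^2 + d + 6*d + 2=4*b^2 + 6*b + 3*d^2 + d*(13*b + 7) + 2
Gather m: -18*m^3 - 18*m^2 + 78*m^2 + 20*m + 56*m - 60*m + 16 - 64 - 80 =-18*m^3 + 60*m^2 + 16*m - 128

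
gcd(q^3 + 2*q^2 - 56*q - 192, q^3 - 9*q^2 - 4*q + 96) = q - 8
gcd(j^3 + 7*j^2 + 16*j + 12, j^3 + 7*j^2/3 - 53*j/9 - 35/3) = j + 3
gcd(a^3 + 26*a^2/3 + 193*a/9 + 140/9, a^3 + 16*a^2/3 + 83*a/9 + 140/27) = a^2 + 11*a/3 + 28/9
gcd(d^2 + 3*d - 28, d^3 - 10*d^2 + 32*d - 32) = d - 4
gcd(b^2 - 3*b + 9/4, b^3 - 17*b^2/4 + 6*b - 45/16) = b^2 - 3*b + 9/4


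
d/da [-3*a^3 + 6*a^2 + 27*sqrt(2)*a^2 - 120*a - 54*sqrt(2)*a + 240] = -9*a^2 + 12*a + 54*sqrt(2)*a - 120 - 54*sqrt(2)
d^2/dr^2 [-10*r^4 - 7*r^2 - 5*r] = -120*r^2 - 14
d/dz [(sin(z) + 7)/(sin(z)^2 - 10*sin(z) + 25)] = -(sin(z) + 19)*cos(z)/(sin(z) - 5)^3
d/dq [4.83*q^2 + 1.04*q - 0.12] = 9.66*q + 1.04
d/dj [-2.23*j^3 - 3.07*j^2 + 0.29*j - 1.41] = -6.69*j^2 - 6.14*j + 0.29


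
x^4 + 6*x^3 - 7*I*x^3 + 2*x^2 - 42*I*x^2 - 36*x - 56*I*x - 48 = (x + 2)*(x + 4)*(x - 6*I)*(x - I)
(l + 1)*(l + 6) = l^2 + 7*l + 6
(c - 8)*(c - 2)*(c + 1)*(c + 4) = c^4 - 5*c^3 - 30*c^2 + 40*c + 64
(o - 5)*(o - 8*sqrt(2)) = o^2 - 8*sqrt(2)*o - 5*o + 40*sqrt(2)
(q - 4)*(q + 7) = q^2 + 3*q - 28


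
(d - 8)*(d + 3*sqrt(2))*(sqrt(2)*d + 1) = sqrt(2)*d^3 - 8*sqrt(2)*d^2 + 7*d^2 - 56*d + 3*sqrt(2)*d - 24*sqrt(2)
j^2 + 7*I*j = j*(j + 7*I)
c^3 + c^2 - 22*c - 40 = (c - 5)*(c + 2)*(c + 4)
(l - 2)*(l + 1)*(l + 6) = l^3 + 5*l^2 - 8*l - 12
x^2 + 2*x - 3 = (x - 1)*(x + 3)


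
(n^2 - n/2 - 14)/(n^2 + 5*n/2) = (2*n^2 - n - 28)/(n*(2*n + 5))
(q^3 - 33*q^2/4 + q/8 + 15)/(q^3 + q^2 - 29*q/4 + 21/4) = (4*q^2 - 27*q - 40)/(2*(2*q^2 + 5*q - 7))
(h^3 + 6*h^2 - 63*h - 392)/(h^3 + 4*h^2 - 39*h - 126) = (h^2 - h - 56)/(h^2 - 3*h - 18)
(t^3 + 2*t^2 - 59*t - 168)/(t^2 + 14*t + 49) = (t^2 - 5*t - 24)/(t + 7)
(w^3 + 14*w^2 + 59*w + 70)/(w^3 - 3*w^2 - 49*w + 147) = (w^2 + 7*w + 10)/(w^2 - 10*w + 21)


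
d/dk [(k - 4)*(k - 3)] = 2*k - 7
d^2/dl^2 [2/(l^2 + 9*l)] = 4*(-l*(l + 9) + (2*l + 9)^2)/(l^3*(l + 9)^3)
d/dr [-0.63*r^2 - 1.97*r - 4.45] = -1.26*r - 1.97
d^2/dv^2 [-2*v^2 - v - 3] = -4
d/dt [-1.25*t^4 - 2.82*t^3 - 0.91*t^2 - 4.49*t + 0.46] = -5.0*t^3 - 8.46*t^2 - 1.82*t - 4.49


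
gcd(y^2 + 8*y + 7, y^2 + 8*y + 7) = y^2 + 8*y + 7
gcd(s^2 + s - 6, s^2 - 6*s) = 1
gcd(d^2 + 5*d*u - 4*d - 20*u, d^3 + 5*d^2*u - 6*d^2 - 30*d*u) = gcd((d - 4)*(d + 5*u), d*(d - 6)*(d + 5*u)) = d + 5*u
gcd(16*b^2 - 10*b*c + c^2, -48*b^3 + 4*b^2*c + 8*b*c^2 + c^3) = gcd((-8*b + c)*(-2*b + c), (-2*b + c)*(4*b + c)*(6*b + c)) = 2*b - c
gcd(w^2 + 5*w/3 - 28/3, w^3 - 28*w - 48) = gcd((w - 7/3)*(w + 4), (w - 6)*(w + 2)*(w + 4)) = w + 4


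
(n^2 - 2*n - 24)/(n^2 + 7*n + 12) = (n - 6)/(n + 3)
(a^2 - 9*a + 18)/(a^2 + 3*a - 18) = (a - 6)/(a + 6)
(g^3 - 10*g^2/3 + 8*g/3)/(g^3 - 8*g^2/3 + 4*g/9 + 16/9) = 3*g/(3*g + 2)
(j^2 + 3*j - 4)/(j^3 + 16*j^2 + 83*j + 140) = (j - 1)/(j^2 + 12*j + 35)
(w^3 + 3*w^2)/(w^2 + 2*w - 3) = w^2/(w - 1)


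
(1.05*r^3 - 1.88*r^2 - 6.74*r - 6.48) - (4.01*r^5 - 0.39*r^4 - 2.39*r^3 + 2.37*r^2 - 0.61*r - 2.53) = -4.01*r^5 + 0.39*r^4 + 3.44*r^3 - 4.25*r^2 - 6.13*r - 3.95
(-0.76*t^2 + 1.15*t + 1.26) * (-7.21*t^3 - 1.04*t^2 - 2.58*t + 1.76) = 5.4796*t^5 - 7.5011*t^4 - 8.3198*t^3 - 5.615*t^2 - 1.2268*t + 2.2176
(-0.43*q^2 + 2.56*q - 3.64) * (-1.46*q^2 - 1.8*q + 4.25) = 0.6278*q^4 - 2.9636*q^3 - 1.1211*q^2 + 17.432*q - 15.47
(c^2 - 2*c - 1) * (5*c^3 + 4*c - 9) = 5*c^5 - 10*c^4 - c^3 - 17*c^2 + 14*c + 9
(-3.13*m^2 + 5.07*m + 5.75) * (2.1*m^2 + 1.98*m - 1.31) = -6.573*m^4 + 4.4496*m^3 + 26.2139*m^2 + 4.7433*m - 7.5325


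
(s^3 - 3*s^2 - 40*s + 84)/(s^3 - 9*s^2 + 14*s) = (s + 6)/s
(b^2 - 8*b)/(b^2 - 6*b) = (b - 8)/(b - 6)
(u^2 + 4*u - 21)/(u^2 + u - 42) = (u - 3)/(u - 6)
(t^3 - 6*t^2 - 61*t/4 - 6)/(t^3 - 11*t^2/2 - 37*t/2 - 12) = (t + 1/2)/(t + 1)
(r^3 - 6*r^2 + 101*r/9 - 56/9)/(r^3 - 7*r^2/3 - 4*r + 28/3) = (3*r^2 - 11*r + 8)/(3*(r^2 - 4))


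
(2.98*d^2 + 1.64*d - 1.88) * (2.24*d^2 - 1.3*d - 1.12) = 6.6752*d^4 - 0.2004*d^3 - 9.6808*d^2 + 0.6072*d + 2.1056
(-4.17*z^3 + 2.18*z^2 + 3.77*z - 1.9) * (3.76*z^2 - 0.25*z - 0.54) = -15.6792*z^5 + 9.2393*z^4 + 15.882*z^3 - 9.2637*z^2 - 1.5608*z + 1.026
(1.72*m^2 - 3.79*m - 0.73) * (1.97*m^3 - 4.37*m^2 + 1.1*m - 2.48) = 3.3884*m^5 - 14.9827*m^4 + 17.0162*m^3 - 5.2445*m^2 + 8.5962*m + 1.8104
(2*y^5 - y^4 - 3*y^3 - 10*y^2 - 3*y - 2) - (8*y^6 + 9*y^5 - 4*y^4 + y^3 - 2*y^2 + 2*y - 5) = -8*y^6 - 7*y^5 + 3*y^4 - 4*y^3 - 8*y^2 - 5*y + 3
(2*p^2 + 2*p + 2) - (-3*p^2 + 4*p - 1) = 5*p^2 - 2*p + 3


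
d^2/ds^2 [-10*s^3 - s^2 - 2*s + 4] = -60*s - 2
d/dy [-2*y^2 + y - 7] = 1 - 4*y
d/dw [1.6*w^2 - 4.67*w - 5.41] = 3.2*w - 4.67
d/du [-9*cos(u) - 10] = 9*sin(u)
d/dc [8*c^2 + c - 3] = 16*c + 1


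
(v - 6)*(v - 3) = v^2 - 9*v + 18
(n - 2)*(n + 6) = n^2 + 4*n - 12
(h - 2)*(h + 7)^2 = h^3 + 12*h^2 + 21*h - 98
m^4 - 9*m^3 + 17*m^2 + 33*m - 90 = (m - 5)*(m - 3)^2*(m + 2)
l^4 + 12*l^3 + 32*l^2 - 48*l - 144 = (l - 2)*(l + 2)*(l + 6)^2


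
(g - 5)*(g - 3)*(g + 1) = g^3 - 7*g^2 + 7*g + 15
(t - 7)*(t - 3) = t^2 - 10*t + 21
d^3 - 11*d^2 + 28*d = d*(d - 7)*(d - 4)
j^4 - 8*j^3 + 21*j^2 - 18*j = j*(j - 3)^2*(j - 2)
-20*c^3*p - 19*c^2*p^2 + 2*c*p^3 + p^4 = p*(-4*c + p)*(c + p)*(5*c + p)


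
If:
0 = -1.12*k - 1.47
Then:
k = -1.31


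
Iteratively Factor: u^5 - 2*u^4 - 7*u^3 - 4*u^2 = (u - 4)*(u^4 + 2*u^3 + u^2) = u*(u - 4)*(u^3 + 2*u^2 + u) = u*(u - 4)*(u + 1)*(u^2 + u) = u^2*(u - 4)*(u + 1)*(u + 1)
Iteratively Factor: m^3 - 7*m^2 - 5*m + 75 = (m - 5)*(m^2 - 2*m - 15) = (m - 5)^2*(m + 3)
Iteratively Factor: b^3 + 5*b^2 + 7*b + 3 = (b + 1)*(b^2 + 4*b + 3) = (b + 1)^2*(b + 3)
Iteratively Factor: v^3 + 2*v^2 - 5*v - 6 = (v + 3)*(v^2 - v - 2) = (v - 2)*(v + 3)*(v + 1)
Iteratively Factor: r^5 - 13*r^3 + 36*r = (r - 2)*(r^4 + 2*r^3 - 9*r^2 - 18*r) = r*(r - 2)*(r^3 + 2*r^2 - 9*r - 18) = r*(r - 2)*(r + 2)*(r^2 - 9) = r*(r - 3)*(r - 2)*(r + 2)*(r + 3)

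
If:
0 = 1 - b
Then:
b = 1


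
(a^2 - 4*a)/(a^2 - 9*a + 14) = a*(a - 4)/(a^2 - 9*a + 14)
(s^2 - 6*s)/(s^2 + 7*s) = (s - 6)/(s + 7)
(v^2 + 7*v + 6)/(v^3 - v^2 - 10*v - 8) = (v + 6)/(v^2 - 2*v - 8)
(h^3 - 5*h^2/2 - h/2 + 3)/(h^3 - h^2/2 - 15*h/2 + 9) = (h + 1)/(h + 3)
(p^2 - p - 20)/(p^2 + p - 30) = (p + 4)/(p + 6)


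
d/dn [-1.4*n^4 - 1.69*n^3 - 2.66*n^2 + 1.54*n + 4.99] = -5.6*n^3 - 5.07*n^2 - 5.32*n + 1.54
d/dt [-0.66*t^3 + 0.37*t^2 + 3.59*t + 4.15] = -1.98*t^2 + 0.74*t + 3.59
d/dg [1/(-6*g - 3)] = 2/(3*(2*g + 1)^2)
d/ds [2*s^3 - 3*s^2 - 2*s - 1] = 6*s^2 - 6*s - 2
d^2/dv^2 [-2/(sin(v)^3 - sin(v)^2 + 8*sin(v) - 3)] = 2*(9*sin(v)^6 - 11*sin(v)^5 + 8*sin(v)^4 + 19*sin(v)^3 - 2*sin(v)^2 + 54*sin(v) - 122)/(sin(v)^3 - sin(v)^2 + 8*sin(v) - 3)^3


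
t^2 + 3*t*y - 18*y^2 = (t - 3*y)*(t + 6*y)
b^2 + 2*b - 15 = (b - 3)*(b + 5)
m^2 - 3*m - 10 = (m - 5)*(m + 2)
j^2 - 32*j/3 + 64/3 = (j - 8)*(j - 8/3)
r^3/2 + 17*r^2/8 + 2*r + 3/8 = (r/2 + 1/2)*(r + 1/4)*(r + 3)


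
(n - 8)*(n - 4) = n^2 - 12*n + 32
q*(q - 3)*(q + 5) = q^3 + 2*q^2 - 15*q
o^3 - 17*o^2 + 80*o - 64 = (o - 8)^2*(o - 1)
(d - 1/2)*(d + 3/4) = d^2 + d/4 - 3/8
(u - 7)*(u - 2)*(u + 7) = u^3 - 2*u^2 - 49*u + 98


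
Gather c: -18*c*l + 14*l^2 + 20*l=-18*c*l + 14*l^2 + 20*l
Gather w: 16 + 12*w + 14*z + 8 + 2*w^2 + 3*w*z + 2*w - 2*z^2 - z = 2*w^2 + w*(3*z + 14) - 2*z^2 + 13*z + 24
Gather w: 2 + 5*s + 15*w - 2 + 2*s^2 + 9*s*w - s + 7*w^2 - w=2*s^2 + 4*s + 7*w^2 + w*(9*s + 14)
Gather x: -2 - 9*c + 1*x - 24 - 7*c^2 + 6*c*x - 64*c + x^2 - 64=-7*c^2 - 73*c + x^2 + x*(6*c + 1) - 90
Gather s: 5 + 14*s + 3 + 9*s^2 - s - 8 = 9*s^2 + 13*s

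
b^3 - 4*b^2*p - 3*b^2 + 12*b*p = b*(b - 3)*(b - 4*p)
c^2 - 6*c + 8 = (c - 4)*(c - 2)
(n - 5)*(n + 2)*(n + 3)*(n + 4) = n^4 + 4*n^3 - 19*n^2 - 106*n - 120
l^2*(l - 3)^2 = l^4 - 6*l^3 + 9*l^2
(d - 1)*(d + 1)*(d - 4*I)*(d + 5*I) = d^4 + I*d^3 + 19*d^2 - I*d - 20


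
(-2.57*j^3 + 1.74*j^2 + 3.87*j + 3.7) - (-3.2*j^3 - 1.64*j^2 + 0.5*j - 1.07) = 0.63*j^3 + 3.38*j^2 + 3.37*j + 4.77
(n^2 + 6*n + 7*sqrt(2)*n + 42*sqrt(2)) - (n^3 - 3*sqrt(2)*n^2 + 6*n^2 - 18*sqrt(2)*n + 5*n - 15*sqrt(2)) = -n^3 - 5*n^2 + 3*sqrt(2)*n^2 + n + 25*sqrt(2)*n + 57*sqrt(2)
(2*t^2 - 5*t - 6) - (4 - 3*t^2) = 5*t^2 - 5*t - 10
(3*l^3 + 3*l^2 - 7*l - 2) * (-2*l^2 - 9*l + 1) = -6*l^5 - 33*l^4 - 10*l^3 + 70*l^2 + 11*l - 2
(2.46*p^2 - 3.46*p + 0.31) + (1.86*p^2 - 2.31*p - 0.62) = 4.32*p^2 - 5.77*p - 0.31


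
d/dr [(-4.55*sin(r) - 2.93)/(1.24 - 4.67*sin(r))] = -19.3251*cos(r)/(4.67*sin(r) - 1.24)^2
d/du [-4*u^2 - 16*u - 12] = -8*u - 16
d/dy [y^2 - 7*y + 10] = 2*y - 7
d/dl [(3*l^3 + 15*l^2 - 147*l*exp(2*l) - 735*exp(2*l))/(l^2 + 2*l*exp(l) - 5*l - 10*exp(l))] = 3*((l^2 + 2*l*exp(l) - 5*l - 10*exp(l))*(3*l^2 - 98*l*exp(2*l) + 10*l - 539*exp(2*l)) - (l^3 + 5*l^2 - 49*l*exp(2*l) - 245*exp(2*l))*(2*l*exp(l) + 2*l - 8*exp(l) - 5))/(l^2 + 2*l*exp(l) - 5*l - 10*exp(l))^2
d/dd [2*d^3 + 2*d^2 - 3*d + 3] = 6*d^2 + 4*d - 3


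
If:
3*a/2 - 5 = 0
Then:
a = 10/3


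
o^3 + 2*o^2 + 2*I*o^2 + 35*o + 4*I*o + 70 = (o + 2)*(o - 5*I)*(o + 7*I)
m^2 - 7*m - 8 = (m - 8)*(m + 1)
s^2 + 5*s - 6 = (s - 1)*(s + 6)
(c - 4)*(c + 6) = c^2 + 2*c - 24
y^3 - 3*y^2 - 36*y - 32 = (y - 8)*(y + 1)*(y + 4)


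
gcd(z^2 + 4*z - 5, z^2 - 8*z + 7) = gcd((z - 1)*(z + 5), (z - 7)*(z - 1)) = z - 1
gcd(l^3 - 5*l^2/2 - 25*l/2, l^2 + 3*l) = l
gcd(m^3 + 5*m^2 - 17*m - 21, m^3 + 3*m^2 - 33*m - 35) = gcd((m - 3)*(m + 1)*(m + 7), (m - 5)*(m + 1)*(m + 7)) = m^2 + 8*m + 7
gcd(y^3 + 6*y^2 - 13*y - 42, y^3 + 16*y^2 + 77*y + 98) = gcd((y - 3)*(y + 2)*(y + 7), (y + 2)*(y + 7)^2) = y^2 + 9*y + 14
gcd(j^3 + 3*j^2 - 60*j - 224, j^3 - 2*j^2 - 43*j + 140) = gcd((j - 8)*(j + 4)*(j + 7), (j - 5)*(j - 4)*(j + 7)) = j + 7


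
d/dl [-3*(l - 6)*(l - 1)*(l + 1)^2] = -12*l^3 + 45*l^2 + 42*l - 15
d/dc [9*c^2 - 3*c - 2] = 18*c - 3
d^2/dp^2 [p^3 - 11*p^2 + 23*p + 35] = 6*p - 22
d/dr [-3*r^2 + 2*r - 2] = 2 - 6*r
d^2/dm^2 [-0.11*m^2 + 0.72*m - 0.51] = -0.220000000000000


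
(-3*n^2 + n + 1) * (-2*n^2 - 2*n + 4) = 6*n^4 + 4*n^3 - 16*n^2 + 2*n + 4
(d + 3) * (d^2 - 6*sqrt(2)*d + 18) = d^3 - 6*sqrt(2)*d^2 + 3*d^2 - 18*sqrt(2)*d + 18*d + 54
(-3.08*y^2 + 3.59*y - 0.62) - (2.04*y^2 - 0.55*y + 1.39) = -5.12*y^2 + 4.14*y - 2.01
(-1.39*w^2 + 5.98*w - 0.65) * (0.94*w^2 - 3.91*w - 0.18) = -1.3066*w^4 + 11.0561*w^3 - 23.7426*w^2 + 1.4651*w + 0.117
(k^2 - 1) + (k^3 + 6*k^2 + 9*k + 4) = k^3 + 7*k^2 + 9*k + 3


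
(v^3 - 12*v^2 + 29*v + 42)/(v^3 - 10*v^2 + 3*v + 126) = (v + 1)/(v + 3)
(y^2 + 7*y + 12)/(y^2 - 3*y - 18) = (y + 4)/(y - 6)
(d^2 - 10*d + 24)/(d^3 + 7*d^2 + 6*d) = (d^2 - 10*d + 24)/(d*(d^2 + 7*d + 6))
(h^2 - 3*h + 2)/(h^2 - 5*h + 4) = (h - 2)/(h - 4)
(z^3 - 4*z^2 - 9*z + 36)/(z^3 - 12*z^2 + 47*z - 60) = (z + 3)/(z - 5)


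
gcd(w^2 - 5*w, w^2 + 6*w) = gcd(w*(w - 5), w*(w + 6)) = w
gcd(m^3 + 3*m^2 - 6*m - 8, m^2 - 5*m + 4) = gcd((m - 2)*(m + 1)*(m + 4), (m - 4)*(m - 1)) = 1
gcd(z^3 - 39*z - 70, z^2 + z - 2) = z + 2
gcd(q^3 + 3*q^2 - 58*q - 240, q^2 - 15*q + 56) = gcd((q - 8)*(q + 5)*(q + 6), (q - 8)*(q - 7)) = q - 8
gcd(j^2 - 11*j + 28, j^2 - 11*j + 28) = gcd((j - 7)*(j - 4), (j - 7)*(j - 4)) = j^2 - 11*j + 28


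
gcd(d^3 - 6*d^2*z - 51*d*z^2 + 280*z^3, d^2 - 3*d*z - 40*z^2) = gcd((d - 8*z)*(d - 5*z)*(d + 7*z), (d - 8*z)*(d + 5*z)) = -d + 8*z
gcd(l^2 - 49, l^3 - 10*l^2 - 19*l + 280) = l - 7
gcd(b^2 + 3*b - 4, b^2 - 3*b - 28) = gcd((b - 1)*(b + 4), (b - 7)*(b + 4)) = b + 4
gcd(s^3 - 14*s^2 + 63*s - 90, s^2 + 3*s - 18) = s - 3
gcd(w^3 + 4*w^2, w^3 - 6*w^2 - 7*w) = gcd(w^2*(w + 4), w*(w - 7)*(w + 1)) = w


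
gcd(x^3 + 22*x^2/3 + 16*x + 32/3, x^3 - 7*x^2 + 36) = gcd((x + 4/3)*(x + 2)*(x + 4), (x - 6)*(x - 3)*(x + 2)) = x + 2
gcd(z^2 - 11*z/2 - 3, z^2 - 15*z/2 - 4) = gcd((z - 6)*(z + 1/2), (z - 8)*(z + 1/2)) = z + 1/2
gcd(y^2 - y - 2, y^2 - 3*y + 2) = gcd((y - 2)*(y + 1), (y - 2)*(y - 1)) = y - 2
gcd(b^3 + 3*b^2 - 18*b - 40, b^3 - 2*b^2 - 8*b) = b^2 - 2*b - 8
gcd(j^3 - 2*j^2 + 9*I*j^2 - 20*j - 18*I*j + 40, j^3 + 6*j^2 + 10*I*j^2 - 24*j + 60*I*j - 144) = j + 4*I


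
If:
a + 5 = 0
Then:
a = -5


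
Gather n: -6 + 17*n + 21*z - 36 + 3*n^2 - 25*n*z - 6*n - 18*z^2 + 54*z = 3*n^2 + n*(11 - 25*z) - 18*z^2 + 75*z - 42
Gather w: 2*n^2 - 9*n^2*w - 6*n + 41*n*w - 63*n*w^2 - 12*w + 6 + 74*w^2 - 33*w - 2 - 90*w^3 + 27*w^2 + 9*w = 2*n^2 - 6*n - 90*w^3 + w^2*(101 - 63*n) + w*(-9*n^2 + 41*n - 36) + 4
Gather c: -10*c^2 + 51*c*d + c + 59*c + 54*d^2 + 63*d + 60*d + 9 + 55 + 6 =-10*c^2 + c*(51*d + 60) + 54*d^2 + 123*d + 70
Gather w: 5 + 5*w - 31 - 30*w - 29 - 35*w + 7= -60*w - 48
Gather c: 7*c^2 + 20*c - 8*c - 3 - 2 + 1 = 7*c^2 + 12*c - 4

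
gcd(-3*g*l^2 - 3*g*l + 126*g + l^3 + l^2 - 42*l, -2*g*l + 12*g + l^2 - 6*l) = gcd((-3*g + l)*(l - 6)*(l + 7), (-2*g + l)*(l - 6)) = l - 6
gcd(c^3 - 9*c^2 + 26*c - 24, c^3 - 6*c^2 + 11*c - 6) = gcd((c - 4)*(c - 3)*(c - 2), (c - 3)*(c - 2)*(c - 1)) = c^2 - 5*c + 6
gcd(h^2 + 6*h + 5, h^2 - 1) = h + 1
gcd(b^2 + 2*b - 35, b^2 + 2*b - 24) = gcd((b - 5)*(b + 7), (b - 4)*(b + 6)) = 1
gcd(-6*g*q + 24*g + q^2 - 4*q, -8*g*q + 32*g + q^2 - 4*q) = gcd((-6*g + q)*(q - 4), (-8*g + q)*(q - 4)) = q - 4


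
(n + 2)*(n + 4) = n^2 + 6*n + 8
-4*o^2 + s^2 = (-2*o + s)*(2*o + s)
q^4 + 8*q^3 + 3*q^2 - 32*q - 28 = (q - 2)*(q + 1)*(q + 2)*(q + 7)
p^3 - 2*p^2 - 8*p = p*(p - 4)*(p + 2)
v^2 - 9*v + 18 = (v - 6)*(v - 3)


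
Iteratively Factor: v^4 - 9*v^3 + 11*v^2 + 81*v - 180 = (v - 4)*(v^3 - 5*v^2 - 9*v + 45) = (v - 4)*(v + 3)*(v^2 - 8*v + 15) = (v - 5)*(v - 4)*(v + 3)*(v - 3)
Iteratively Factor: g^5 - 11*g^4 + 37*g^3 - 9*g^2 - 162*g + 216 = (g - 3)*(g^4 - 8*g^3 + 13*g^2 + 30*g - 72) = (g - 4)*(g - 3)*(g^3 - 4*g^2 - 3*g + 18) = (g - 4)*(g - 3)^2*(g^2 - g - 6) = (g - 4)*(g - 3)^2*(g + 2)*(g - 3)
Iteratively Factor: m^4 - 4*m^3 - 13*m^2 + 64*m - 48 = (m - 3)*(m^3 - m^2 - 16*m + 16) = (m - 3)*(m - 1)*(m^2 - 16) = (m - 3)*(m - 1)*(m + 4)*(m - 4)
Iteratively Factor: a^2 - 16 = (a + 4)*(a - 4)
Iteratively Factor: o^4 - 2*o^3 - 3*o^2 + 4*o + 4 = (o + 1)*(o^3 - 3*o^2 + 4) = (o + 1)^2*(o^2 - 4*o + 4) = (o - 2)*(o + 1)^2*(o - 2)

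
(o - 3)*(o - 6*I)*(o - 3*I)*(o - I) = o^4 - 3*o^3 - 10*I*o^3 - 27*o^2 + 30*I*o^2 + 81*o + 18*I*o - 54*I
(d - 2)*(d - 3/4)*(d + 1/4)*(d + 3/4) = d^4 - 7*d^3/4 - 17*d^2/16 + 63*d/64 + 9/32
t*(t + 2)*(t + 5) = t^3 + 7*t^2 + 10*t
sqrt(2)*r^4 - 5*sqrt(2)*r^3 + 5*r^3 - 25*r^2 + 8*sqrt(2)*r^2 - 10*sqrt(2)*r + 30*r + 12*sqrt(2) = (r - 3)*(r - 2)*(r + 2*sqrt(2))*(sqrt(2)*r + 1)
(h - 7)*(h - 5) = h^2 - 12*h + 35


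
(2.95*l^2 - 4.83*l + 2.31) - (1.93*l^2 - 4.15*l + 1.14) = 1.02*l^2 - 0.68*l + 1.17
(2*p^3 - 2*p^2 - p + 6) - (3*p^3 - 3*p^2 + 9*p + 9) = -p^3 + p^2 - 10*p - 3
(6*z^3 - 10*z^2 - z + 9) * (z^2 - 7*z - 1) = 6*z^5 - 52*z^4 + 63*z^3 + 26*z^2 - 62*z - 9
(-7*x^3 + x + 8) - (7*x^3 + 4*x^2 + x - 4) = -14*x^3 - 4*x^2 + 12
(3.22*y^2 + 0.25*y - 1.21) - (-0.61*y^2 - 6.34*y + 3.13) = 3.83*y^2 + 6.59*y - 4.34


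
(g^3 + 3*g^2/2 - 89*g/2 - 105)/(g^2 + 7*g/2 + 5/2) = (g^2 - g - 42)/(g + 1)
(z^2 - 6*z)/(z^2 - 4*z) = (z - 6)/(z - 4)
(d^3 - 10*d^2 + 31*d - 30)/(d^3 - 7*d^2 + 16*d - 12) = (d - 5)/(d - 2)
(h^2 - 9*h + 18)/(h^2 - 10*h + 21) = (h - 6)/(h - 7)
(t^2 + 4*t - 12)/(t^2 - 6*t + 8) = (t + 6)/(t - 4)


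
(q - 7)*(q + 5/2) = q^2 - 9*q/2 - 35/2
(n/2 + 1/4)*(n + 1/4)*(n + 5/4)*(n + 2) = n^4/2 + 2*n^3 + 81*n^2/32 + 73*n/64 + 5/32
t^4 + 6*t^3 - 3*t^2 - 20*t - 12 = (t - 2)*(t + 1)^2*(t + 6)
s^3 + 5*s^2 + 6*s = s*(s + 2)*(s + 3)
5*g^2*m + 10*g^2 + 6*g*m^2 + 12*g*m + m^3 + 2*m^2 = (g + m)*(5*g + m)*(m + 2)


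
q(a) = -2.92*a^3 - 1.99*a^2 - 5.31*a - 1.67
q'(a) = -8.76*a^2 - 3.98*a - 5.31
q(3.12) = -126.29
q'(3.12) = -103.00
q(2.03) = -45.08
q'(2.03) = -49.49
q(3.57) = -178.85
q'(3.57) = -131.16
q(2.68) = -86.40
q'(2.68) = -78.89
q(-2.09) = 27.39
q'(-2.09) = -35.26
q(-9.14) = 2110.19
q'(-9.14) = -700.74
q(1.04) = -12.63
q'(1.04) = -18.92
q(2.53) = -75.13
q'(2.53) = -71.45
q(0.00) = -1.67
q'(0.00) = -5.31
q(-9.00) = 2013.61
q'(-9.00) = -679.05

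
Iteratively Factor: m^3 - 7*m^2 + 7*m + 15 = (m - 3)*(m^2 - 4*m - 5) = (m - 3)*(m + 1)*(m - 5)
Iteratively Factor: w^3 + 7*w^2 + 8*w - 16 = (w - 1)*(w^2 + 8*w + 16) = (w - 1)*(w + 4)*(w + 4)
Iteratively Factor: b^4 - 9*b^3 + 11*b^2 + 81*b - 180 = (b - 4)*(b^3 - 5*b^2 - 9*b + 45) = (b - 4)*(b - 3)*(b^2 - 2*b - 15) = (b - 4)*(b - 3)*(b + 3)*(b - 5)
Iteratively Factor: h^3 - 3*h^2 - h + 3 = (h + 1)*(h^2 - 4*h + 3) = (h - 3)*(h + 1)*(h - 1)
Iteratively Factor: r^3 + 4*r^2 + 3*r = (r)*(r^2 + 4*r + 3) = r*(r + 1)*(r + 3)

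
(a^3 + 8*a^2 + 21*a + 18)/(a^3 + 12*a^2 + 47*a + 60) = (a^2 + 5*a + 6)/(a^2 + 9*a + 20)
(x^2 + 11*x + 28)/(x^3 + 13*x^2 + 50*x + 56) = 1/(x + 2)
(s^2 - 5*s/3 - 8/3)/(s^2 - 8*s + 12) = (3*s^2 - 5*s - 8)/(3*(s^2 - 8*s + 12))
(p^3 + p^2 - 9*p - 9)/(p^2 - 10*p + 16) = (p^3 + p^2 - 9*p - 9)/(p^2 - 10*p + 16)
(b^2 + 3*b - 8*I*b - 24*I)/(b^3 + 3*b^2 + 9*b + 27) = (b - 8*I)/(b^2 + 9)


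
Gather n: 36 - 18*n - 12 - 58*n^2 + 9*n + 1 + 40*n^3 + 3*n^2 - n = 40*n^3 - 55*n^2 - 10*n + 25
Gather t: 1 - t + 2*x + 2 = -t + 2*x + 3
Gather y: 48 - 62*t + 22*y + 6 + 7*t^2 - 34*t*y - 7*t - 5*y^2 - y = 7*t^2 - 69*t - 5*y^2 + y*(21 - 34*t) + 54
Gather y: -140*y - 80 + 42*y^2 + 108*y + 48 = 42*y^2 - 32*y - 32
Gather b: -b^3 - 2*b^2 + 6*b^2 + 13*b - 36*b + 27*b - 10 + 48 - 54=-b^3 + 4*b^2 + 4*b - 16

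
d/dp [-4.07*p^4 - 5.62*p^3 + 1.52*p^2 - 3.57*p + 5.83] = -16.28*p^3 - 16.86*p^2 + 3.04*p - 3.57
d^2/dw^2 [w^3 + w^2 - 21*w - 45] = 6*w + 2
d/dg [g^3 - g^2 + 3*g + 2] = 3*g^2 - 2*g + 3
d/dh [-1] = 0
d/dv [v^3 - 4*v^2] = v*(3*v - 8)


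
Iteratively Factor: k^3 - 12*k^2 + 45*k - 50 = (k - 2)*(k^2 - 10*k + 25) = (k - 5)*(k - 2)*(k - 5)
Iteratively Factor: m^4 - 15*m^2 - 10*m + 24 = (m - 4)*(m^3 + 4*m^2 + m - 6) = (m - 4)*(m - 1)*(m^2 + 5*m + 6) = (m - 4)*(m - 1)*(m + 2)*(m + 3)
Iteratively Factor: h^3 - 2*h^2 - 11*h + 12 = (h - 4)*(h^2 + 2*h - 3) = (h - 4)*(h + 3)*(h - 1)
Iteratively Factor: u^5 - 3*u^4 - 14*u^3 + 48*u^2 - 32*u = (u - 1)*(u^4 - 2*u^3 - 16*u^2 + 32*u) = (u - 1)*(u + 4)*(u^3 - 6*u^2 + 8*u) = (u - 2)*(u - 1)*(u + 4)*(u^2 - 4*u) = (u - 4)*(u - 2)*(u - 1)*(u + 4)*(u)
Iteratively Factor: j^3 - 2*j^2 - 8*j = (j)*(j^2 - 2*j - 8) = j*(j - 4)*(j + 2)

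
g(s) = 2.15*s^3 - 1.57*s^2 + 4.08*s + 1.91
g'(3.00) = 52.71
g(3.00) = 58.07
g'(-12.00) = 970.56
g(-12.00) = -3988.33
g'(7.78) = 370.06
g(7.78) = 951.08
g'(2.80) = 45.86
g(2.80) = 48.22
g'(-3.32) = 85.60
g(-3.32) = -107.62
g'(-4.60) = 155.01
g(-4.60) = -259.35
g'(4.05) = 97.16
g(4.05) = 135.51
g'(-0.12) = 4.55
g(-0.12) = 1.39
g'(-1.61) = 25.85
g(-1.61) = -17.70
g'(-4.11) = 125.94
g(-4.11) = -190.65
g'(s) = 6.45*s^2 - 3.14*s + 4.08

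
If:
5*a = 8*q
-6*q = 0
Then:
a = 0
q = 0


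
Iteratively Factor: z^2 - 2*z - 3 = (z - 3)*(z + 1)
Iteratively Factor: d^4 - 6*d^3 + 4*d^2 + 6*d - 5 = (d + 1)*(d^3 - 7*d^2 + 11*d - 5) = (d - 5)*(d + 1)*(d^2 - 2*d + 1) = (d - 5)*(d - 1)*(d + 1)*(d - 1)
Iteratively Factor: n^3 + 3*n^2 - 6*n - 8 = (n + 1)*(n^2 + 2*n - 8) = (n - 2)*(n + 1)*(n + 4)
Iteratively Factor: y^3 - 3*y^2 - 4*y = (y)*(y^2 - 3*y - 4) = y*(y - 4)*(y + 1)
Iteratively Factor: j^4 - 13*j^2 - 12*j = (j + 1)*(j^3 - j^2 - 12*j) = (j + 1)*(j + 3)*(j^2 - 4*j) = (j - 4)*(j + 1)*(j + 3)*(j)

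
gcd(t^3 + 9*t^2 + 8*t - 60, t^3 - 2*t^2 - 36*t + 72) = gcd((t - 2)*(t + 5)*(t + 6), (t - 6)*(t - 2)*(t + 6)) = t^2 + 4*t - 12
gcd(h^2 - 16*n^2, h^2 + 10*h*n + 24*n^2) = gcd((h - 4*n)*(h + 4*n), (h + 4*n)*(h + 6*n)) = h + 4*n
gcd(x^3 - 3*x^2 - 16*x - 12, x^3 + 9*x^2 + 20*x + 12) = x^2 + 3*x + 2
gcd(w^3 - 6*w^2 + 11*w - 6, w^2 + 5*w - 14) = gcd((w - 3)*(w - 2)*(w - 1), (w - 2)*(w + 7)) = w - 2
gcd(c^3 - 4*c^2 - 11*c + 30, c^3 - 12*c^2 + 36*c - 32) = c - 2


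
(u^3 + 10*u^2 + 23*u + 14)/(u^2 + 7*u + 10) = (u^2 + 8*u + 7)/(u + 5)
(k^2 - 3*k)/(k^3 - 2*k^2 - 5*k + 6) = k/(k^2 + k - 2)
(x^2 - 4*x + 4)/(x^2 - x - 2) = (x - 2)/(x + 1)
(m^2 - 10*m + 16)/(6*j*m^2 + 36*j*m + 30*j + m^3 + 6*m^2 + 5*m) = (m^2 - 10*m + 16)/(6*j*m^2 + 36*j*m + 30*j + m^3 + 6*m^2 + 5*m)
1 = 1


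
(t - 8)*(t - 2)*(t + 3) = t^3 - 7*t^2 - 14*t + 48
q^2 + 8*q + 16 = (q + 4)^2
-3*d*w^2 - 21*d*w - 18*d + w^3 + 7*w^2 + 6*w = (-3*d + w)*(w + 1)*(w + 6)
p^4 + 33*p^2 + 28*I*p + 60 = (p - 6*I)*(p - I)*(p + 2*I)*(p + 5*I)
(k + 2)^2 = k^2 + 4*k + 4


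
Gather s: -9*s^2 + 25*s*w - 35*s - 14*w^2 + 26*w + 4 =-9*s^2 + s*(25*w - 35) - 14*w^2 + 26*w + 4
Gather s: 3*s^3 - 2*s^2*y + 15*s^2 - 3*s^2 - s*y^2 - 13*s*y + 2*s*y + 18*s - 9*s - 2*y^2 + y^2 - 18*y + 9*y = 3*s^3 + s^2*(12 - 2*y) + s*(-y^2 - 11*y + 9) - y^2 - 9*y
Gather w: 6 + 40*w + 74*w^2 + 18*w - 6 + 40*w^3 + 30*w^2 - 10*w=40*w^3 + 104*w^2 + 48*w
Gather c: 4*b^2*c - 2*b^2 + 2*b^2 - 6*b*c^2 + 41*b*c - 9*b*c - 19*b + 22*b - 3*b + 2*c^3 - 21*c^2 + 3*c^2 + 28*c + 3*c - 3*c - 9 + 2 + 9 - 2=2*c^3 + c^2*(-6*b - 18) + c*(4*b^2 + 32*b + 28)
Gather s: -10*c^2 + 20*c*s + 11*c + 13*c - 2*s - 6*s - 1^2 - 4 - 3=-10*c^2 + 24*c + s*(20*c - 8) - 8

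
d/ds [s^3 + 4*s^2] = s*(3*s + 8)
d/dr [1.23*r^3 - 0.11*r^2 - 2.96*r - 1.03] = 3.69*r^2 - 0.22*r - 2.96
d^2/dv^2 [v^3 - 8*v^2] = 6*v - 16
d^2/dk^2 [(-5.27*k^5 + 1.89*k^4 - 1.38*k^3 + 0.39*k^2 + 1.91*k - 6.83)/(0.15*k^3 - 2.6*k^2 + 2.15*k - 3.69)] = (-0.23715*k^9 + 12.3318*k^8 - 223.94865*k^7 + 506.29148*k^6 - 1256.5995*k^5 + 1399.26735*k^4 - 1586.73188*k^3 + 74.497938*k^2 - 16.292778*k + 108.837218)/(0.003375*k^9 - 0.1755*k^8 + 3.187125*k^7 - 22.856075*k^6 + 54.316725*k^5 - 118.02885*k^4 + 139.82822*k^3 - 157.376655*k^2 + 87.823845*k - 50.243409)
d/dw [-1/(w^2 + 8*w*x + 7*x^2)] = 2*(w + 4*x)/(w^2 + 8*w*x + 7*x^2)^2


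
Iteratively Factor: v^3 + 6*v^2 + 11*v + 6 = (v + 2)*(v^2 + 4*v + 3) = (v + 2)*(v + 3)*(v + 1)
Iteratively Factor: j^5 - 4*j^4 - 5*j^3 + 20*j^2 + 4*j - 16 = (j - 4)*(j^4 - 5*j^2 + 4) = (j - 4)*(j + 2)*(j^3 - 2*j^2 - j + 2) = (j - 4)*(j + 1)*(j + 2)*(j^2 - 3*j + 2) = (j - 4)*(j - 1)*(j + 1)*(j + 2)*(j - 2)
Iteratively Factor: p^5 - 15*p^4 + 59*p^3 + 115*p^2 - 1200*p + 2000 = (p - 4)*(p^4 - 11*p^3 + 15*p^2 + 175*p - 500) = (p - 5)*(p - 4)*(p^3 - 6*p^2 - 15*p + 100) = (p - 5)*(p - 4)*(p + 4)*(p^2 - 10*p + 25) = (p - 5)^2*(p - 4)*(p + 4)*(p - 5)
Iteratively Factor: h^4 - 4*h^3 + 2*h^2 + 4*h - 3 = (h - 1)*(h^3 - 3*h^2 - h + 3) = (h - 3)*(h - 1)*(h^2 - 1) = (h - 3)*(h - 1)^2*(h + 1)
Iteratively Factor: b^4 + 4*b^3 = (b + 4)*(b^3) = b*(b + 4)*(b^2) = b^2*(b + 4)*(b)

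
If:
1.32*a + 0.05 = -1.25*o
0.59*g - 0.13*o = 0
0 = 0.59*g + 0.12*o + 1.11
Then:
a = 4.17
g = -0.98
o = -4.44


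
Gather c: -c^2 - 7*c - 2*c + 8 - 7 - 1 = -c^2 - 9*c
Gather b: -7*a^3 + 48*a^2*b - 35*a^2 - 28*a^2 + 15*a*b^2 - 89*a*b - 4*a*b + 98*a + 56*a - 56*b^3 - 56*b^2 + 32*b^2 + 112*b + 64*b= -7*a^3 - 63*a^2 + 154*a - 56*b^3 + b^2*(15*a - 24) + b*(48*a^2 - 93*a + 176)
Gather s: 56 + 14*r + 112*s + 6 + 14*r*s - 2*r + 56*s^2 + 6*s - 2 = 12*r + 56*s^2 + s*(14*r + 118) + 60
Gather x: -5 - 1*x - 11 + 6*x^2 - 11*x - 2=6*x^2 - 12*x - 18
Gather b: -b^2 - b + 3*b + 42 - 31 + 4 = -b^2 + 2*b + 15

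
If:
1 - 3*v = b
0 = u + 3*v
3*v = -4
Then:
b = 5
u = 4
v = -4/3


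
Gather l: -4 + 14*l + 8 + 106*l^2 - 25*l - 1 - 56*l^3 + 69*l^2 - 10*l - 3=-56*l^3 + 175*l^2 - 21*l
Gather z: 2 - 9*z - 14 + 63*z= 54*z - 12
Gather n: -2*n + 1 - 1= -2*n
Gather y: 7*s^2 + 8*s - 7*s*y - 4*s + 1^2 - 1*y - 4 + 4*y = 7*s^2 + 4*s + y*(3 - 7*s) - 3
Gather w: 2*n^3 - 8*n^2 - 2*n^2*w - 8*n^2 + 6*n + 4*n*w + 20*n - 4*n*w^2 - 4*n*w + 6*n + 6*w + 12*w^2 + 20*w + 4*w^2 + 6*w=2*n^3 - 16*n^2 + 32*n + w^2*(16 - 4*n) + w*(32 - 2*n^2)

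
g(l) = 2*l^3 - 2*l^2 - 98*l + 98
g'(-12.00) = 814.00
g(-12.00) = -2470.00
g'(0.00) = -98.00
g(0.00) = 98.00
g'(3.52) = -37.74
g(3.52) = -184.51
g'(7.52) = 211.22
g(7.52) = 98.46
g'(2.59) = -68.11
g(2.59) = -134.49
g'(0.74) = -97.67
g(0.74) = 25.20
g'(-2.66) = -44.91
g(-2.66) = 306.89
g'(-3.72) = -0.09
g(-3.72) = 331.93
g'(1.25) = -93.62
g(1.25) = -23.72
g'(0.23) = -98.60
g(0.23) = 75.38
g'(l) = 6*l^2 - 4*l - 98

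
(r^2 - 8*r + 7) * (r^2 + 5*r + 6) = r^4 - 3*r^3 - 27*r^2 - 13*r + 42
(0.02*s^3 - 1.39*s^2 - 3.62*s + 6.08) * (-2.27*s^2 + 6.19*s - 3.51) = -0.0454*s^5 + 3.2791*s^4 - 0.456900000000001*s^3 - 31.3305*s^2 + 50.3414*s - 21.3408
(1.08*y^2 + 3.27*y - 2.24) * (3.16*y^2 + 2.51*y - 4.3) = 3.4128*y^4 + 13.044*y^3 - 3.5147*y^2 - 19.6834*y + 9.632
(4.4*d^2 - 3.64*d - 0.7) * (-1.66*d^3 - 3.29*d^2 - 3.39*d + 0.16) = -7.304*d^5 - 8.4336*d^4 - 1.7784*d^3 + 15.3466*d^2 + 1.7906*d - 0.112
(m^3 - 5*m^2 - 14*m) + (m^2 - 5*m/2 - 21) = m^3 - 4*m^2 - 33*m/2 - 21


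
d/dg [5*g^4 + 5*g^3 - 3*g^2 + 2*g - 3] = 20*g^3 + 15*g^2 - 6*g + 2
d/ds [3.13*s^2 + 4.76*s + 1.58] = 6.26*s + 4.76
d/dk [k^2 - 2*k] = 2*k - 2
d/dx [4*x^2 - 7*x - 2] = 8*x - 7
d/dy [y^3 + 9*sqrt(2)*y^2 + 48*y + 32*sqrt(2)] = 3*y^2 + 18*sqrt(2)*y + 48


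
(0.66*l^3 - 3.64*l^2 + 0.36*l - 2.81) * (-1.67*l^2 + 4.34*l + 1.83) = -1.1022*l^5 + 8.9432*l^4 - 15.191*l^3 - 0.4061*l^2 - 11.5366*l - 5.1423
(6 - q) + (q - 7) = -1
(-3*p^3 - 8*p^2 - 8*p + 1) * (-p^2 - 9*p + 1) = 3*p^5 + 35*p^4 + 77*p^3 + 63*p^2 - 17*p + 1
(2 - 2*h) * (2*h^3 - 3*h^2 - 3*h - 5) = -4*h^4 + 10*h^3 + 4*h - 10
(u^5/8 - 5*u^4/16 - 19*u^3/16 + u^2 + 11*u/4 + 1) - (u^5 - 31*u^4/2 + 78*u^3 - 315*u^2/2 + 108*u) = -7*u^5/8 + 243*u^4/16 - 1267*u^3/16 + 317*u^2/2 - 421*u/4 + 1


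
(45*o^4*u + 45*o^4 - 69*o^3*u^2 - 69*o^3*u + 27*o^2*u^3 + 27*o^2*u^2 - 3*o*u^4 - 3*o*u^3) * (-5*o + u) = -225*o^5*u - 225*o^5 + 390*o^4*u^2 + 390*o^4*u - 204*o^3*u^3 - 204*o^3*u^2 + 42*o^2*u^4 + 42*o^2*u^3 - 3*o*u^5 - 3*o*u^4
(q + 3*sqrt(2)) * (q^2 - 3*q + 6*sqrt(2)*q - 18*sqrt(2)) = q^3 - 3*q^2 + 9*sqrt(2)*q^2 - 27*sqrt(2)*q + 36*q - 108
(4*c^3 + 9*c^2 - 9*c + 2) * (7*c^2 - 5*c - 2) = 28*c^5 + 43*c^4 - 116*c^3 + 41*c^2 + 8*c - 4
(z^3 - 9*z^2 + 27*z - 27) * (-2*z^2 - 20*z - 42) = -2*z^5 - 2*z^4 + 84*z^3 - 108*z^2 - 594*z + 1134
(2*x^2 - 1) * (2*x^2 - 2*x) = 4*x^4 - 4*x^3 - 2*x^2 + 2*x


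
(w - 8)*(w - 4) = w^2 - 12*w + 32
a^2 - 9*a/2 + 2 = (a - 4)*(a - 1/2)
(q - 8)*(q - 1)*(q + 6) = q^3 - 3*q^2 - 46*q + 48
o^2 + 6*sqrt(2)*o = o*(o + 6*sqrt(2))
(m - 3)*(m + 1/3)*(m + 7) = m^3 + 13*m^2/3 - 59*m/3 - 7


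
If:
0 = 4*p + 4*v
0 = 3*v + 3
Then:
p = 1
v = -1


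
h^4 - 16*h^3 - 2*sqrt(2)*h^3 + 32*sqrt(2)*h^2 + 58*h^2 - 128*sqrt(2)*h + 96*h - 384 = (h - 8)^2*(h - 3*sqrt(2))*(h + sqrt(2))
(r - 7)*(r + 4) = r^2 - 3*r - 28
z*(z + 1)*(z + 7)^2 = z^4 + 15*z^3 + 63*z^2 + 49*z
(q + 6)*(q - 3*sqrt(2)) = q^2 - 3*sqrt(2)*q + 6*q - 18*sqrt(2)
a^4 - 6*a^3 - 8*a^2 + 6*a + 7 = (a - 7)*(a - 1)*(a + 1)^2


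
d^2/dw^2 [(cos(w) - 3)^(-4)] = 4*(4*sin(w)^2 - 3*cos(w) + 1)/(cos(w) - 3)^6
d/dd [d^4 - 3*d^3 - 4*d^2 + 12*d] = 4*d^3 - 9*d^2 - 8*d + 12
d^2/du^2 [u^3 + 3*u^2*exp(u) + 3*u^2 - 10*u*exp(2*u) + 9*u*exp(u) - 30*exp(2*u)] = 3*u^2*exp(u) - 40*u*exp(2*u) + 21*u*exp(u) + 6*u - 160*exp(2*u) + 24*exp(u) + 6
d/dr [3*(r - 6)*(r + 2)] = 6*r - 12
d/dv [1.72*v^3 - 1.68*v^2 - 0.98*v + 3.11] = 5.16*v^2 - 3.36*v - 0.98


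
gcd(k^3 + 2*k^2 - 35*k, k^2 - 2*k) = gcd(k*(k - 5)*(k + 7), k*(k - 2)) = k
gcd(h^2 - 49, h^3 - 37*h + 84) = h + 7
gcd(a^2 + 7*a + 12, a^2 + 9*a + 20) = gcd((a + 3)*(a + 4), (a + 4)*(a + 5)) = a + 4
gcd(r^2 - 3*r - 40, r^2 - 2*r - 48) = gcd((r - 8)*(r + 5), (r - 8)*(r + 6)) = r - 8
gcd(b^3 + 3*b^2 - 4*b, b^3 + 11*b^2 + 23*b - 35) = b - 1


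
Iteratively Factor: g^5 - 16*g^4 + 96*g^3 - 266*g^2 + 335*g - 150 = (g - 2)*(g^4 - 14*g^3 + 68*g^2 - 130*g + 75) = (g - 2)*(g - 1)*(g^3 - 13*g^2 + 55*g - 75) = (g - 5)*(g - 2)*(g - 1)*(g^2 - 8*g + 15) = (g - 5)*(g - 3)*(g - 2)*(g - 1)*(g - 5)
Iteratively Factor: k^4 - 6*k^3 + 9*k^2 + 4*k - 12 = (k + 1)*(k^3 - 7*k^2 + 16*k - 12) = (k - 2)*(k + 1)*(k^2 - 5*k + 6) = (k - 3)*(k - 2)*(k + 1)*(k - 2)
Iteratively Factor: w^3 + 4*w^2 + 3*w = (w)*(w^2 + 4*w + 3) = w*(w + 3)*(w + 1)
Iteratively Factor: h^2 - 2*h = (h - 2)*(h)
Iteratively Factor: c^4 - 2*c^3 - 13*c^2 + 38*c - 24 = (c + 4)*(c^3 - 6*c^2 + 11*c - 6) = (c - 3)*(c + 4)*(c^2 - 3*c + 2) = (c - 3)*(c - 2)*(c + 4)*(c - 1)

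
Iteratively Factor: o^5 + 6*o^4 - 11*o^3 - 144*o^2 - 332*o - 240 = (o + 2)*(o^4 + 4*o^3 - 19*o^2 - 106*o - 120) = (o + 2)*(o + 3)*(o^3 + o^2 - 22*o - 40) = (o + 2)^2*(o + 3)*(o^2 - o - 20) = (o + 2)^2*(o + 3)*(o + 4)*(o - 5)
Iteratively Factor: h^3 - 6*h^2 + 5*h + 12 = (h - 3)*(h^2 - 3*h - 4) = (h - 3)*(h + 1)*(h - 4)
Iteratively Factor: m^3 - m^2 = (m - 1)*(m^2) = m*(m - 1)*(m)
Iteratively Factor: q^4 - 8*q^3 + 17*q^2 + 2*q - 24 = (q - 2)*(q^3 - 6*q^2 + 5*q + 12) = (q - 4)*(q - 2)*(q^2 - 2*q - 3) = (q - 4)*(q - 2)*(q + 1)*(q - 3)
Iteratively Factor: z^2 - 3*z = (z)*(z - 3)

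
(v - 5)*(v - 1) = v^2 - 6*v + 5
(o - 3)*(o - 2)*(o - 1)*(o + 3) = o^4 - 3*o^3 - 7*o^2 + 27*o - 18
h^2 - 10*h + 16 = (h - 8)*(h - 2)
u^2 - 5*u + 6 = (u - 3)*(u - 2)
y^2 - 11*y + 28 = (y - 7)*(y - 4)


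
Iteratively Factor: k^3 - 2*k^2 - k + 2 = (k + 1)*(k^2 - 3*k + 2) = (k - 1)*(k + 1)*(k - 2)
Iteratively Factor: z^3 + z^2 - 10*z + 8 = (z + 4)*(z^2 - 3*z + 2) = (z - 2)*(z + 4)*(z - 1)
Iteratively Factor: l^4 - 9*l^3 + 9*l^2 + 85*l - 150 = (l + 3)*(l^3 - 12*l^2 + 45*l - 50) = (l - 2)*(l + 3)*(l^2 - 10*l + 25) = (l - 5)*(l - 2)*(l + 3)*(l - 5)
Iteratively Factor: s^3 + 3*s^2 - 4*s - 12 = (s + 2)*(s^2 + s - 6) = (s - 2)*(s + 2)*(s + 3)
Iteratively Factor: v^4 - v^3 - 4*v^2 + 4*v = (v + 2)*(v^3 - 3*v^2 + 2*v) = (v - 2)*(v + 2)*(v^2 - v) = v*(v - 2)*(v + 2)*(v - 1)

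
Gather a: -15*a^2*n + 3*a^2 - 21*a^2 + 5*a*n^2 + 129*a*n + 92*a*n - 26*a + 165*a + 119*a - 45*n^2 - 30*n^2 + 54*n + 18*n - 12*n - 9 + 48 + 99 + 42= a^2*(-15*n - 18) + a*(5*n^2 + 221*n + 258) - 75*n^2 + 60*n + 180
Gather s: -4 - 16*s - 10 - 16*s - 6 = -32*s - 20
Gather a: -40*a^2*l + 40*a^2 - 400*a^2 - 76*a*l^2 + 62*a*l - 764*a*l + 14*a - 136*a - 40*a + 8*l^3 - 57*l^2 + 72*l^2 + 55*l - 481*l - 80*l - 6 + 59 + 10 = a^2*(-40*l - 360) + a*(-76*l^2 - 702*l - 162) + 8*l^3 + 15*l^2 - 506*l + 63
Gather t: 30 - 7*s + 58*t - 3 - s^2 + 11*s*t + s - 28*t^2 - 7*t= -s^2 - 6*s - 28*t^2 + t*(11*s + 51) + 27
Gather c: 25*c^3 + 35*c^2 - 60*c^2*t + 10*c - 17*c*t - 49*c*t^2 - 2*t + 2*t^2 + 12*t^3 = 25*c^3 + c^2*(35 - 60*t) + c*(-49*t^2 - 17*t + 10) + 12*t^3 + 2*t^2 - 2*t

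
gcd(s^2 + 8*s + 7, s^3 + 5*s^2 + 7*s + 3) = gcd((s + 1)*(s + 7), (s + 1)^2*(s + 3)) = s + 1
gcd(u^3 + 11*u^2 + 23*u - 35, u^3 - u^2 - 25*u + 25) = u^2 + 4*u - 5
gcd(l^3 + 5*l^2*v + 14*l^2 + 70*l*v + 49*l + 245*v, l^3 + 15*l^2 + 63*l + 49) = l^2 + 14*l + 49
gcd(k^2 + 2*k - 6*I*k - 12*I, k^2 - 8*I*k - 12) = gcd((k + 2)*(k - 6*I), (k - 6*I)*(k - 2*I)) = k - 6*I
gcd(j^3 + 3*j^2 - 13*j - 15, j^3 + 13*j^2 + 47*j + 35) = j^2 + 6*j + 5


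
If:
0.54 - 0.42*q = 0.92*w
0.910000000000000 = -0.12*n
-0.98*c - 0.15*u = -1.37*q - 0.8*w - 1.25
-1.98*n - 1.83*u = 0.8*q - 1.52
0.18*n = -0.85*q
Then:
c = 2.13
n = -7.58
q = 1.61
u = 8.33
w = -0.15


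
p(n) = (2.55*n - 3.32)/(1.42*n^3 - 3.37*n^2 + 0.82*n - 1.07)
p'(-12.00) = 0.00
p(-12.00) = 0.01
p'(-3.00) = 0.09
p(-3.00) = 0.15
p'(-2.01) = 0.25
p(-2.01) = 0.30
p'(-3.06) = 0.09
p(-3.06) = 0.15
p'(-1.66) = 0.40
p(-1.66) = 0.41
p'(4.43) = -0.08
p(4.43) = 0.13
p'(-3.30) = 0.07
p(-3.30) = 0.13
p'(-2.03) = 0.25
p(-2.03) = 0.30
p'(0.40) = -4.08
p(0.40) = 1.93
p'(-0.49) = 2.88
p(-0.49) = 1.87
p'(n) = (2.55*n - 3.32)*(-4.26*n^2 + 6.74*n - 0.82)/(1.42*n^3 - 3.37*n^2 + 0.82*n - 1.07)^2 + 2.55/(1.42*n^3 - 3.37*n^2 + 0.82*n - 1.07)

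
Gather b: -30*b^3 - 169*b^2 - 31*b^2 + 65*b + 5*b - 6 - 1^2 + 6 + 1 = -30*b^3 - 200*b^2 + 70*b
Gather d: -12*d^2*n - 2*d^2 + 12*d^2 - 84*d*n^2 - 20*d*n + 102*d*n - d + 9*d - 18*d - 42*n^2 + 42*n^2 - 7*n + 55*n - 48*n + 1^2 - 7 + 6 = d^2*(10 - 12*n) + d*(-84*n^2 + 82*n - 10)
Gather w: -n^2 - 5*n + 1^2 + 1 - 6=-n^2 - 5*n - 4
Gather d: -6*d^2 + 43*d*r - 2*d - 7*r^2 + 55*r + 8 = -6*d^2 + d*(43*r - 2) - 7*r^2 + 55*r + 8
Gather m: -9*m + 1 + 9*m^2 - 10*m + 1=9*m^2 - 19*m + 2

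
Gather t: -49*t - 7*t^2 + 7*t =-7*t^2 - 42*t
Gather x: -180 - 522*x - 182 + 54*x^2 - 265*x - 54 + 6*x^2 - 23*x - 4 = 60*x^2 - 810*x - 420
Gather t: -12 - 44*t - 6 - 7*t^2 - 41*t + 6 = -7*t^2 - 85*t - 12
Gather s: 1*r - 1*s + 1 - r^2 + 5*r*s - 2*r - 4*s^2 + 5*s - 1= -r^2 - r - 4*s^2 + s*(5*r + 4)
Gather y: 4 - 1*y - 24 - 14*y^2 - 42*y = -14*y^2 - 43*y - 20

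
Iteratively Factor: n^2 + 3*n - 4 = (n + 4)*(n - 1)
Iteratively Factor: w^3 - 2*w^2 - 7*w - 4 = (w + 1)*(w^2 - 3*w - 4) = (w - 4)*(w + 1)*(w + 1)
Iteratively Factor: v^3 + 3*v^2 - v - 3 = (v + 3)*(v^2 - 1) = (v - 1)*(v + 3)*(v + 1)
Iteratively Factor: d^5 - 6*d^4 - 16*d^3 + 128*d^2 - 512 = (d + 2)*(d^4 - 8*d^3 + 128*d - 256) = (d - 4)*(d + 2)*(d^3 - 4*d^2 - 16*d + 64) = (d - 4)*(d + 2)*(d + 4)*(d^2 - 8*d + 16) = (d - 4)^2*(d + 2)*(d + 4)*(d - 4)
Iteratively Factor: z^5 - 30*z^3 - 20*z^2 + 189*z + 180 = (z + 3)*(z^4 - 3*z^3 - 21*z^2 + 43*z + 60) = (z + 1)*(z + 3)*(z^3 - 4*z^2 - 17*z + 60) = (z + 1)*(z + 3)*(z + 4)*(z^2 - 8*z + 15) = (z - 3)*(z + 1)*(z + 3)*(z + 4)*(z - 5)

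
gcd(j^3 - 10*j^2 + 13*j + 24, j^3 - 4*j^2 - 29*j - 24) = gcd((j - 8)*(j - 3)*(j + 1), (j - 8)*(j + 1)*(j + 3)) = j^2 - 7*j - 8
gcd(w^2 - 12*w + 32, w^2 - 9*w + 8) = w - 8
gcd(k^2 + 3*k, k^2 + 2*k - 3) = k + 3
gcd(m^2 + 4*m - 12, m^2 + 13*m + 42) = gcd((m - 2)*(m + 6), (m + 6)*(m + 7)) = m + 6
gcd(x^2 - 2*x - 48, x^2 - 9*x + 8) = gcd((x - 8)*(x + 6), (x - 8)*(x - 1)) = x - 8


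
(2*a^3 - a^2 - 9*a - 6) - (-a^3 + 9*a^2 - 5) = 3*a^3 - 10*a^2 - 9*a - 1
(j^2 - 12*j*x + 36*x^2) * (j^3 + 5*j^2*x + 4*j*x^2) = j^5 - 7*j^4*x - 20*j^3*x^2 + 132*j^2*x^3 + 144*j*x^4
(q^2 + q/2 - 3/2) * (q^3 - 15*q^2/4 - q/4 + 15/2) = q^5 - 13*q^4/4 - 29*q^3/8 + 13*q^2 + 33*q/8 - 45/4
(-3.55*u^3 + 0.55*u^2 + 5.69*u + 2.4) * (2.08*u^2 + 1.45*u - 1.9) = -7.384*u^5 - 4.0035*u^4 + 19.3777*u^3 + 12.1975*u^2 - 7.331*u - 4.56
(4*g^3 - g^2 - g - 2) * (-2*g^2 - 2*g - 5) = -8*g^5 - 6*g^4 - 16*g^3 + 11*g^2 + 9*g + 10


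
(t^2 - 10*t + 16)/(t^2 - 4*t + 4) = (t - 8)/(t - 2)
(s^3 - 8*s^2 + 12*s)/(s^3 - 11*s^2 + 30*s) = (s - 2)/(s - 5)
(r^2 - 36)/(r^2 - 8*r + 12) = (r + 6)/(r - 2)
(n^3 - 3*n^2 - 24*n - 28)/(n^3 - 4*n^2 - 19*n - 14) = (n + 2)/(n + 1)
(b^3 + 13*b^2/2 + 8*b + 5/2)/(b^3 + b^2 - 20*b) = (2*b^2 + 3*b + 1)/(2*b*(b - 4))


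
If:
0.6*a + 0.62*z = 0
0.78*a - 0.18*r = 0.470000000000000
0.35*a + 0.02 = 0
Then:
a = -0.06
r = -2.86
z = 0.06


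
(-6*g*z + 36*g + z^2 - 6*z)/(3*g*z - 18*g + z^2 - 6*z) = (-6*g + z)/(3*g + z)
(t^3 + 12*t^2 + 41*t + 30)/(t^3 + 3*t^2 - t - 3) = (t^2 + 11*t + 30)/(t^2 + 2*t - 3)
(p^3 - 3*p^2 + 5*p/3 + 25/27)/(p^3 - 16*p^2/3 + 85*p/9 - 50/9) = (p + 1/3)/(p - 2)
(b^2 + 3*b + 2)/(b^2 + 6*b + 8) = (b + 1)/(b + 4)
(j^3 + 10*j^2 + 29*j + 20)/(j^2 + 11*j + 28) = (j^2 + 6*j + 5)/(j + 7)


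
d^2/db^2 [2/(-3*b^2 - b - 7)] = 4*(9*b^2 + 3*b - (6*b + 1)^2 + 21)/(3*b^2 + b + 7)^3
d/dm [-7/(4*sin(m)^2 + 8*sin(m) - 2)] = 14*(sin(m) + 1)*cos(m)/(4*sin(m) - cos(2*m))^2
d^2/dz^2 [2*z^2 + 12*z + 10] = 4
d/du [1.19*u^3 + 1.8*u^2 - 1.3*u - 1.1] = 3.57*u^2 + 3.6*u - 1.3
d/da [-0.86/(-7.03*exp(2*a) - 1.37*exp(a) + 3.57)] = (-12.0916*exp(a) - 1.1782)*exp(a)/(7.03*exp(2*a) + 1.37*exp(a) - 3.57)^2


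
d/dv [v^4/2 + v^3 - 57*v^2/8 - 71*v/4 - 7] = 2*v^3 + 3*v^2 - 57*v/4 - 71/4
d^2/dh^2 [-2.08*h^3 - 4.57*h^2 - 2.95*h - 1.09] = -12.48*h - 9.14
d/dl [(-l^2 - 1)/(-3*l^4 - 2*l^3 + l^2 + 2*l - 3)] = 2*(l*(3*l^4 + 2*l^3 - l^2 - 2*l + 3) - (l^2 + 1)*(6*l^3 + 3*l^2 - l - 1))/(3*l^4 + 2*l^3 - l^2 - 2*l + 3)^2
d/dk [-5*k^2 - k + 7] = -10*k - 1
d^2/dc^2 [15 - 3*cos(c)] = 3*cos(c)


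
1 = 1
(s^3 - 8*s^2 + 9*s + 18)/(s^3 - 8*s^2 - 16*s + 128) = (s^3 - 8*s^2 + 9*s + 18)/(s^3 - 8*s^2 - 16*s + 128)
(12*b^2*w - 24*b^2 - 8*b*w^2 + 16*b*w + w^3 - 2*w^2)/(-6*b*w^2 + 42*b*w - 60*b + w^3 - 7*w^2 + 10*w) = (-2*b + w)/(w - 5)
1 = 1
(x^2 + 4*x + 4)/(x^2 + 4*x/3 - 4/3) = 3*(x + 2)/(3*x - 2)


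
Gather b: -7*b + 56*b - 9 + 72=49*b + 63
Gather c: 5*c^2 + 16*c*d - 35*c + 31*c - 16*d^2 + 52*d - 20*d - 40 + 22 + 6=5*c^2 + c*(16*d - 4) - 16*d^2 + 32*d - 12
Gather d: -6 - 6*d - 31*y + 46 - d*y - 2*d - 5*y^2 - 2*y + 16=d*(-y - 8) - 5*y^2 - 33*y + 56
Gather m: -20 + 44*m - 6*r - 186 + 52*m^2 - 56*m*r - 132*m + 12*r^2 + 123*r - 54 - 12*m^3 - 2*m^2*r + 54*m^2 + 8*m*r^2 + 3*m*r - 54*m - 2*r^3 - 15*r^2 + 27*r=-12*m^3 + m^2*(106 - 2*r) + m*(8*r^2 - 53*r - 142) - 2*r^3 - 3*r^2 + 144*r - 260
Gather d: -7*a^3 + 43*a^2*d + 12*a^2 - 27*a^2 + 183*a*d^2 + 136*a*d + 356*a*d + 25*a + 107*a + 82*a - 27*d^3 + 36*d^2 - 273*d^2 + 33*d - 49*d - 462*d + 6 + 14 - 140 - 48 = -7*a^3 - 15*a^2 + 214*a - 27*d^3 + d^2*(183*a - 237) + d*(43*a^2 + 492*a - 478) - 168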